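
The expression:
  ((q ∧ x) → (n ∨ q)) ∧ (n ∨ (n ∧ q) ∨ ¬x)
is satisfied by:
  {n: True, x: False}
  {x: False, n: False}
  {x: True, n: True}


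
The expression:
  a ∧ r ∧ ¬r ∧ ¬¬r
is never true.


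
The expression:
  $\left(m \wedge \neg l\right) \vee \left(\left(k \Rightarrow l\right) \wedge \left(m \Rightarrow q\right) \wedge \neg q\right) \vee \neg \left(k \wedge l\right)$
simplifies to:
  $\left(\neg m \wedge \neg q\right) \vee \neg k \vee \neg l$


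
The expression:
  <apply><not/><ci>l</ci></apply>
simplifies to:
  <apply><not/><ci>l</ci></apply>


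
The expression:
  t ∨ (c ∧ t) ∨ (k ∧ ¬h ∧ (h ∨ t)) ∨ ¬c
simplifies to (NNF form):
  t ∨ ¬c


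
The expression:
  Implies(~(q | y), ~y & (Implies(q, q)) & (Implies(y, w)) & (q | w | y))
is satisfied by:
  {y: True, q: True, w: True}
  {y: True, q: True, w: False}
  {y: True, w: True, q: False}
  {y: True, w: False, q: False}
  {q: True, w: True, y: False}
  {q: True, w: False, y: False}
  {w: True, q: False, y: False}


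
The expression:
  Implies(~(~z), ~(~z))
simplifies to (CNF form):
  True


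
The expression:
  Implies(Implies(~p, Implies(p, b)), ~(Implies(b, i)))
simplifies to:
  b & ~i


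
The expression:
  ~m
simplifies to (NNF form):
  ~m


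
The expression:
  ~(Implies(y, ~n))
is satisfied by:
  {y: True, n: True}


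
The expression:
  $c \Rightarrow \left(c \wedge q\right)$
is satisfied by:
  {q: True, c: False}
  {c: False, q: False}
  {c: True, q: True}


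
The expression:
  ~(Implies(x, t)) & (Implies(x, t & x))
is never true.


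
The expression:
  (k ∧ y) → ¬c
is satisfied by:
  {k: False, y: False, c: False}
  {c: True, k: False, y: False}
  {y: True, k: False, c: False}
  {c: True, y: True, k: False}
  {k: True, c: False, y: False}
  {c: True, k: True, y: False}
  {y: True, k: True, c: False}


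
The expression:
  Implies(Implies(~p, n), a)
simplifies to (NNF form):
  a | (~n & ~p)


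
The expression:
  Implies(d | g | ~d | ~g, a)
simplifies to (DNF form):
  a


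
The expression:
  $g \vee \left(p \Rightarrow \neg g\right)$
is always true.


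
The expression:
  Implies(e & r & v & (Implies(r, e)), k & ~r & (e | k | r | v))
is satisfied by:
  {v: False, e: False, r: False}
  {r: True, v: False, e: False}
  {e: True, v: False, r: False}
  {r: True, e: True, v: False}
  {v: True, r: False, e: False}
  {r: True, v: True, e: False}
  {e: True, v: True, r: False}


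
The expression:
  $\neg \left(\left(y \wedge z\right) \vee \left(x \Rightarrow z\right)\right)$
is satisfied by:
  {x: True, z: False}


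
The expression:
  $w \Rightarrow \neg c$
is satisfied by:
  {w: False, c: False}
  {c: True, w: False}
  {w: True, c: False}


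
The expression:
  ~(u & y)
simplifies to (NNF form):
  ~u | ~y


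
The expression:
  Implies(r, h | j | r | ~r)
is always true.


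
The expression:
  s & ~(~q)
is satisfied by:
  {s: True, q: True}


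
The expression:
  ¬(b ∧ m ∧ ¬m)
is always true.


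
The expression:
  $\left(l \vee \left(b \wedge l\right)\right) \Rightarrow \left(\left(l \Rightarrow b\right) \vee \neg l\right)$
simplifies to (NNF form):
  $b \vee \neg l$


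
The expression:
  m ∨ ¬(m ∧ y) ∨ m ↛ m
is always true.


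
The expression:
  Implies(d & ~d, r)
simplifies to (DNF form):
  True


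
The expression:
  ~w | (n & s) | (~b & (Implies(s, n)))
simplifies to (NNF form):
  ~w | (n & s) | (~b & ~s)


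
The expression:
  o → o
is always true.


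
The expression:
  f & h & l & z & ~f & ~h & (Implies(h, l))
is never true.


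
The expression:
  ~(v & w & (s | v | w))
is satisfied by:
  {w: False, v: False}
  {v: True, w: False}
  {w: True, v: False}


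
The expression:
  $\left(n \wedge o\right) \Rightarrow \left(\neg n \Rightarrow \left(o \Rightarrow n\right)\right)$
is always true.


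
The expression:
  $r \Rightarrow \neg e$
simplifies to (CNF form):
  $\neg e \vee \neg r$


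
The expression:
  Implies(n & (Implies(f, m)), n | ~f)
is always true.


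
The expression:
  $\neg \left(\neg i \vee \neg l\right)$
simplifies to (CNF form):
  $i \wedge l$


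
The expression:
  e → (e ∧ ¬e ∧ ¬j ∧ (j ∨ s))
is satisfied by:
  {e: False}


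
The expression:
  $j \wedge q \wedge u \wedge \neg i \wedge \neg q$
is never true.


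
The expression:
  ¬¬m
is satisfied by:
  {m: True}


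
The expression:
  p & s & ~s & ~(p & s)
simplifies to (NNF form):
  False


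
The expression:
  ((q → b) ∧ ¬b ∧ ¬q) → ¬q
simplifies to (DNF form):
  True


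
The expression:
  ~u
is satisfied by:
  {u: False}


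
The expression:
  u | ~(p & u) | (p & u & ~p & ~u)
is always true.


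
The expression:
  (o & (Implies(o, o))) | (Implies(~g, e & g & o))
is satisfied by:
  {o: True, g: True}
  {o: True, g: False}
  {g: True, o: False}


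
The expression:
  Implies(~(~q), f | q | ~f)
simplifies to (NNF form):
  True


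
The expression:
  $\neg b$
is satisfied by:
  {b: False}


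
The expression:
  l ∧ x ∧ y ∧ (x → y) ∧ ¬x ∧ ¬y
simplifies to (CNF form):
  False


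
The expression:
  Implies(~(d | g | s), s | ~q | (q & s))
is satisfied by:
  {d: True, s: True, g: True, q: False}
  {d: True, s: True, g: False, q: False}
  {d: True, g: True, s: False, q: False}
  {d: True, g: False, s: False, q: False}
  {s: True, g: True, d: False, q: False}
  {s: True, d: False, g: False, q: False}
  {s: False, g: True, d: False, q: False}
  {s: False, d: False, g: False, q: False}
  {d: True, q: True, s: True, g: True}
  {d: True, q: True, s: True, g: False}
  {d: True, q: True, g: True, s: False}
  {d: True, q: True, g: False, s: False}
  {q: True, s: True, g: True, d: False}
  {q: True, s: True, g: False, d: False}
  {q: True, g: True, s: False, d: False}


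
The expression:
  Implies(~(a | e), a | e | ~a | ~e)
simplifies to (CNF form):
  True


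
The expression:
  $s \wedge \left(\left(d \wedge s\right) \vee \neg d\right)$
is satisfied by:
  {s: True}


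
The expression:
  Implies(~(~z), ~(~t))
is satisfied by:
  {t: True, z: False}
  {z: False, t: False}
  {z: True, t: True}


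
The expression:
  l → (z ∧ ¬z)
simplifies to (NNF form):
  ¬l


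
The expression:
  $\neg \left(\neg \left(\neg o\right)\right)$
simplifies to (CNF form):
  $\neg o$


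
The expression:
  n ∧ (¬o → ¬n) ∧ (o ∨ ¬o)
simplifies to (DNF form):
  n ∧ o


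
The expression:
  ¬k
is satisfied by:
  {k: False}


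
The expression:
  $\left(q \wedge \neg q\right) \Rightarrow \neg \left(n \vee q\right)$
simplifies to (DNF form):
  $\text{True}$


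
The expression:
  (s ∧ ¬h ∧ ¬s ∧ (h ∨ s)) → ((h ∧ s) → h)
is always true.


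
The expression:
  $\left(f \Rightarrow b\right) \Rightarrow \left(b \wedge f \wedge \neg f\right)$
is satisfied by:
  {f: True, b: False}


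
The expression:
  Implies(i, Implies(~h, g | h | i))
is always true.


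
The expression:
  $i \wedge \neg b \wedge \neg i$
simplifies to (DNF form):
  $\text{False}$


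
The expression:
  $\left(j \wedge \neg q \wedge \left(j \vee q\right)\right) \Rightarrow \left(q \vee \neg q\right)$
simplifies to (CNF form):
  $\text{True}$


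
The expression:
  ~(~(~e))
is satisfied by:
  {e: False}


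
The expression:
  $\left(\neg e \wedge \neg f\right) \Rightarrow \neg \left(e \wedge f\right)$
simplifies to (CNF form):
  $\text{True}$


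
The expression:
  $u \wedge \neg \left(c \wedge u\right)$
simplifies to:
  $u \wedge \neg c$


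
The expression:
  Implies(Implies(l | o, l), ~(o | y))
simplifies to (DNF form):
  (o & ~l) | (~o & ~y)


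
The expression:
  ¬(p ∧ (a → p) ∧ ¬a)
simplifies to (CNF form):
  a ∨ ¬p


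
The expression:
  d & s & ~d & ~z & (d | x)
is never true.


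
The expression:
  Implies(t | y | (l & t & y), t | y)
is always true.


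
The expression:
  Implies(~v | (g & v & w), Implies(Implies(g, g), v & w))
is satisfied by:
  {v: True}


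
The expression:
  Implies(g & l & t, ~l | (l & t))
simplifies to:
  True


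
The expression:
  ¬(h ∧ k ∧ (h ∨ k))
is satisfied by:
  {h: False, k: False}
  {k: True, h: False}
  {h: True, k: False}


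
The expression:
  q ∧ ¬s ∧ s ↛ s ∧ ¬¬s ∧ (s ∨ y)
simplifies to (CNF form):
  False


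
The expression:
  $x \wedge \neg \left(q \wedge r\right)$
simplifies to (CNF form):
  $x \wedge \left(\neg q \vee \neg r\right)$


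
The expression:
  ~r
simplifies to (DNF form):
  ~r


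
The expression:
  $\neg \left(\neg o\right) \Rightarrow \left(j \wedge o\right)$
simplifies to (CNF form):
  $j \vee \neg o$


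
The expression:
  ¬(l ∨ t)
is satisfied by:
  {l: False, t: False}


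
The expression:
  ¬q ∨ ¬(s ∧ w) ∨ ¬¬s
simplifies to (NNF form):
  True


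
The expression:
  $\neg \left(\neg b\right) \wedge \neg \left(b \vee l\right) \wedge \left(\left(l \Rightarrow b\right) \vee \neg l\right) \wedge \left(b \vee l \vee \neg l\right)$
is never true.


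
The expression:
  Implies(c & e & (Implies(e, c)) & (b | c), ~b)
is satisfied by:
  {c: False, b: False, e: False}
  {e: True, c: False, b: False}
  {b: True, c: False, e: False}
  {e: True, b: True, c: False}
  {c: True, e: False, b: False}
  {e: True, c: True, b: False}
  {b: True, c: True, e: False}


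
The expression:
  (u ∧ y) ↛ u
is never true.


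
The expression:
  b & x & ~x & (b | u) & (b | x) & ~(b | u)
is never true.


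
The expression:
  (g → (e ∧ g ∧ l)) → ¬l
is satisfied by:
  {g: True, l: False, e: False}
  {g: False, l: False, e: False}
  {e: True, g: True, l: False}
  {e: True, g: False, l: False}
  {l: True, g: True, e: False}


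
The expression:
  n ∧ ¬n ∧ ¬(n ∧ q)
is never true.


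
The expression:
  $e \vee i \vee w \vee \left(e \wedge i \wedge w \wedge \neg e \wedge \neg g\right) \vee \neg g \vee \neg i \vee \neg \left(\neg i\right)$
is always true.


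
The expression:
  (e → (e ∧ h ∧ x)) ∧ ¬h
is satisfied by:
  {e: False, h: False}


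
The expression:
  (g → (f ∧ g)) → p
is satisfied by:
  {p: True, g: True, f: False}
  {p: True, g: False, f: False}
  {f: True, p: True, g: True}
  {f: True, p: True, g: False}
  {g: True, f: False, p: False}


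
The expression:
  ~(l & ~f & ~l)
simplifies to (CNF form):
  True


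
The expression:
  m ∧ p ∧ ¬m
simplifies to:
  False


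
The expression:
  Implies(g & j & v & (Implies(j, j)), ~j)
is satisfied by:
  {g: False, v: False, j: False}
  {j: True, g: False, v: False}
  {v: True, g: False, j: False}
  {j: True, v: True, g: False}
  {g: True, j: False, v: False}
  {j: True, g: True, v: False}
  {v: True, g: True, j: False}


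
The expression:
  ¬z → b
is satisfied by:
  {b: True, z: True}
  {b: True, z: False}
  {z: True, b: False}


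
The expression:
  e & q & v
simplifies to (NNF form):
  e & q & v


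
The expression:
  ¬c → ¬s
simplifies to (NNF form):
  c ∨ ¬s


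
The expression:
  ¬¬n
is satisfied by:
  {n: True}


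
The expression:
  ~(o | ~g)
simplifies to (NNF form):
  g & ~o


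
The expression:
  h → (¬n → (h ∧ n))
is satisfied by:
  {n: True, h: False}
  {h: False, n: False}
  {h: True, n: True}


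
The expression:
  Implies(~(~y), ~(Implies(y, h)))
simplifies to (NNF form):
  ~h | ~y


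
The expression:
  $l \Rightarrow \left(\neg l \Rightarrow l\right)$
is always true.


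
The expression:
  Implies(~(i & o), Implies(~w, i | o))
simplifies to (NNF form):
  i | o | w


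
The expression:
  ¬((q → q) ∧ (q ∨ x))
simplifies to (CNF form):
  ¬q ∧ ¬x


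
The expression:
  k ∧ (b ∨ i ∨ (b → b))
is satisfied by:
  {k: True}


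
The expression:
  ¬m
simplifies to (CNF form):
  ¬m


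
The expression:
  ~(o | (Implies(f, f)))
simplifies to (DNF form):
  False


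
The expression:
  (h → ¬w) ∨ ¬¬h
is always true.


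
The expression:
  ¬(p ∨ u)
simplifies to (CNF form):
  ¬p ∧ ¬u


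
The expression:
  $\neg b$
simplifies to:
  $\neg b$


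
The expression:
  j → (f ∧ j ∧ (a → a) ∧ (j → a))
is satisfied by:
  {f: True, a: True, j: False}
  {f: True, a: False, j: False}
  {a: True, f: False, j: False}
  {f: False, a: False, j: False}
  {j: True, f: True, a: True}


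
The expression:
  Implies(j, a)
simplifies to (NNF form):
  a | ~j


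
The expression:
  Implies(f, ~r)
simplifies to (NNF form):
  ~f | ~r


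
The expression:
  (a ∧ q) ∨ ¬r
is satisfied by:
  {a: True, q: True, r: False}
  {a: True, q: False, r: False}
  {q: True, a: False, r: False}
  {a: False, q: False, r: False}
  {r: True, a: True, q: True}


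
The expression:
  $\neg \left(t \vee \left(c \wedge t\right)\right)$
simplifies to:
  $\neg t$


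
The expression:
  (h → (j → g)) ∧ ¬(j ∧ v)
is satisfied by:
  {g: True, h: False, j: False, v: False}
  {g: False, h: False, j: False, v: False}
  {h: True, g: True, v: False, j: False}
  {h: True, v: False, g: False, j: False}
  {v: True, g: True, h: False, j: False}
  {v: True, g: False, h: False, j: False}
  {v: True, h: True, g: True, j: False}
  {v: True, h: True, g: False, j: False}
  {j: True, g: True, h: False, v: False}
  {j: True, g: False, h: False, v: False}
  {j: True, h: True, g: True, v: False}


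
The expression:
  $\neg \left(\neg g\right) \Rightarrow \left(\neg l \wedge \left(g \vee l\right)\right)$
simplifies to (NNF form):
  $\neg g \vee \neg l$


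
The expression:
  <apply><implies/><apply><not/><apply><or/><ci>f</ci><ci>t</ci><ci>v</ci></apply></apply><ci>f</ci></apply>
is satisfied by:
  {t: True, v: True, f: True}
  {t: True, v: True, f: False}
  {t: True, f: True, v: False}
  {t: True, f: False, v: False}
  {v: True, f: True, t: False}
  {v: True, f: False, t: False}
  {f: True, v: False, t: False}


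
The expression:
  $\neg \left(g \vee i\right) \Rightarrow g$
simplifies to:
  $g \vee i$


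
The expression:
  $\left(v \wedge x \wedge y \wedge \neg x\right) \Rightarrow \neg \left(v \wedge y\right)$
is always true.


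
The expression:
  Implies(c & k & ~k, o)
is always true.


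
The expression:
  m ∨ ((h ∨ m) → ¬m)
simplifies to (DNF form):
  True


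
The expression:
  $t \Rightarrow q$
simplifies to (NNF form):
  $q \vee \neg t$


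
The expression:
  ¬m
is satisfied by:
  {m: False}


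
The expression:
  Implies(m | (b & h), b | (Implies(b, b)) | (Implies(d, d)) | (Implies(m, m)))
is always true.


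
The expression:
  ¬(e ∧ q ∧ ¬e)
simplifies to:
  True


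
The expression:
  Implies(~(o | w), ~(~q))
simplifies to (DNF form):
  o | q | w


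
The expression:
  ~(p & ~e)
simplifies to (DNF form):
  e | ~p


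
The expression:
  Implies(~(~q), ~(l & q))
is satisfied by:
  {l: False, q: False}
  {q: True, l: False}
  {l: True, q: False}


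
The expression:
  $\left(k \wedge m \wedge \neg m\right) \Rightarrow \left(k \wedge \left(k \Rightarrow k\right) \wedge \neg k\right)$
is always true.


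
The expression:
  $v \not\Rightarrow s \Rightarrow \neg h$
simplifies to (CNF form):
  $s \vee \neg h \vee \neg v$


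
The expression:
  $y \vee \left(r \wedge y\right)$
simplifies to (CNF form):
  $y$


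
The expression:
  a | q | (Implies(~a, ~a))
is always true.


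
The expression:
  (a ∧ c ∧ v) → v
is always true.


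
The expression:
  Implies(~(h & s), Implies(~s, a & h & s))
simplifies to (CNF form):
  s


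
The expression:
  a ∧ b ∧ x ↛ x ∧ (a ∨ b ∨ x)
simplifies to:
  False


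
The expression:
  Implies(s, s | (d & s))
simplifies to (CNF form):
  True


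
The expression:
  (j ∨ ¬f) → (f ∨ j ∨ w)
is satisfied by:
  {f: True, w: True, j: True}
  {f: True, w: True, j: False}
  {f: True, j: True, w: False}
  {f: True, j: False, w: False}
  {w: True, j: True, f: False}
  {w: True, j: False, f: False}
  {j: True, w: False, f: False}


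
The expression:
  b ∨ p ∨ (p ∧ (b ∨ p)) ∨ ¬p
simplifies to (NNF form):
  True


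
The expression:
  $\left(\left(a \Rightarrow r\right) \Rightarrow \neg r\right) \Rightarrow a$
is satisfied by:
  {r: True, a: True}
  {r: True, a: False}
  {a: True, r: False}


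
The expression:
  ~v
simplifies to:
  ~v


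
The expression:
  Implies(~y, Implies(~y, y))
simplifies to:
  y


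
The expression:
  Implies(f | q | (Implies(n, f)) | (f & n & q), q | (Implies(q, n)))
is always true.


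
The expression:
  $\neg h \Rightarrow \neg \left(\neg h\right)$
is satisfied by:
  {h: True}


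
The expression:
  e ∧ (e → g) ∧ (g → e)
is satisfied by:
  {e: True, g: True}


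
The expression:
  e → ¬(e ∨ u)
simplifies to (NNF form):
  ¬e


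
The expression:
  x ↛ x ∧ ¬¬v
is never true.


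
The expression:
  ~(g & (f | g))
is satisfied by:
  {g: False}


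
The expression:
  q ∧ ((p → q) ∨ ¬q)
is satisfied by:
  {q: True}


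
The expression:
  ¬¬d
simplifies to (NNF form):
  d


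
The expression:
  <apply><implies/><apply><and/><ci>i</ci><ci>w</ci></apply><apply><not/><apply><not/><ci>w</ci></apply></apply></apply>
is always true.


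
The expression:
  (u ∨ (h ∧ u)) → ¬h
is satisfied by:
  {h: False, u: False}
  {u: True, h: False}
  {h: True, u: False}


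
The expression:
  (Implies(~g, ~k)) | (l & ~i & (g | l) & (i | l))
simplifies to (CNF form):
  (g | l | ~k) & (g | ~i | ~k)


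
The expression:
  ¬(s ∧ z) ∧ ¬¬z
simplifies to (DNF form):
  z ∧ ¬s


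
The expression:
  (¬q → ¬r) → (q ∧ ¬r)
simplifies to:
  (q ∧ ¬r) ∨ (r ∧ ¬q)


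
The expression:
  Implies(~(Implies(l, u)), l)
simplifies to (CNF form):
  True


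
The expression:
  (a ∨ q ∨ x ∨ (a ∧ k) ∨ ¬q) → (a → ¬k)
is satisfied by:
  {k: False, a: False}
  {a: True, k: False}
  {k: True, a: False}


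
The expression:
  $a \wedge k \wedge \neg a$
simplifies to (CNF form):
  $\text{False}$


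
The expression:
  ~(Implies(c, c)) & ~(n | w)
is never true.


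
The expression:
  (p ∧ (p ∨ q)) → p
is always true.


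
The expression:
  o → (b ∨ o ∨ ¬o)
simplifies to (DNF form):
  True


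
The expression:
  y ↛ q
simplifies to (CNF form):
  y ∧ ¬q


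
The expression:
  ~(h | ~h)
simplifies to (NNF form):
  False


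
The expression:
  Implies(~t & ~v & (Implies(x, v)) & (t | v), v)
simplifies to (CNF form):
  True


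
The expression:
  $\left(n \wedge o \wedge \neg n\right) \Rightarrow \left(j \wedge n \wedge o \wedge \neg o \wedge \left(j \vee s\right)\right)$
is always true.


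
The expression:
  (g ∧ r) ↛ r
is never true.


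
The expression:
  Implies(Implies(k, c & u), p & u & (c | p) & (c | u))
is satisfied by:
  {k: True, p: True, c: False, u: False}
  {k: True, c: False, u: False, p: False}
  {k: True, p: True, u: True, c: False}
  {k: True, u: True, c: False, p: False}
  {k: True, p: True, c: True, u: False}
  {k: True, c: True, u: False, p: False}
  {k: True, p: True, u: True, c: True}
  {u: True, p: True, c: False, k: False}
  {u: True, p: True, c: True, k: False}


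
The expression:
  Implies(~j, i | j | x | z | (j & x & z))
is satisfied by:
  {i: True, x: True, z: True, j: True}
  {i: True, x: True, z: True, j: False}
  {i: True, x: True, j: True, z: False}
  {i: True, x: True, j: False, z: False}
  {i: True, z: True, j: True, x: False}
  {i: True, z: True, j: False, x: False}
  {i: True, z: False, j: True, x: False}
  {i: True, z: False, j: False, x: False}
  {x: True, z: True, j: True, i: False}
  {x: True, z: True, j: False, i: False}
  {x: True, j: True, z: False, i: False}
  {x: True, j: False, z: False, i: False}
  {z: True, j: True, x: False, i: False}
  {z: True, x: False, j: False, i: False}
  {j: True, x: False, z: False, i: False}


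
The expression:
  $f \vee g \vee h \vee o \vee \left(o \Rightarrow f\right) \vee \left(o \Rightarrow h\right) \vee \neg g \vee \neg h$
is always true.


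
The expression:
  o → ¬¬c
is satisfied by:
  {c: True, o: False}
  {o: False, c: False}
  {o: True, c: True}


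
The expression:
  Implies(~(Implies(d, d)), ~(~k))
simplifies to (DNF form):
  True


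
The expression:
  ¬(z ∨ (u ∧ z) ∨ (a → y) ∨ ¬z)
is never true.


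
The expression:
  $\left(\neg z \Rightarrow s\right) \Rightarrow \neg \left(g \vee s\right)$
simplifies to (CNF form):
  $\neg s \wedge \left(\neg g \vee \neg z\right)$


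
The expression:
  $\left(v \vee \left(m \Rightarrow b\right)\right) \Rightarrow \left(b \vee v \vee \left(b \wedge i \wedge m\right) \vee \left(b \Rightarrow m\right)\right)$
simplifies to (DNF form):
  $\text{True}$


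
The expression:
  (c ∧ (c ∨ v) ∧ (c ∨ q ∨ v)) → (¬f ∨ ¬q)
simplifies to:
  ¬c ∨ ¬f ∨ ¬q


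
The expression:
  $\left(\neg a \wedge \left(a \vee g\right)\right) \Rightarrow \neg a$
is always true.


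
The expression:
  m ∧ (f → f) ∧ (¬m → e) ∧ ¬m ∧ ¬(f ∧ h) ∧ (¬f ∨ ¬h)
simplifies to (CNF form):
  False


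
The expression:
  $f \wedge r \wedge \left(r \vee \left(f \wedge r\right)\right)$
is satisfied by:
  {r: True, f: True}


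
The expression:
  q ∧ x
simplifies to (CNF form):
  q ∧ x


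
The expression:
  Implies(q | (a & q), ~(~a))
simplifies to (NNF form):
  a | ~q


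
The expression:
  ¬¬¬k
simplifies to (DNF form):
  ¬k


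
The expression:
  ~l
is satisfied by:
  {l: False}


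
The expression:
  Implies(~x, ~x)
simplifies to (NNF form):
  True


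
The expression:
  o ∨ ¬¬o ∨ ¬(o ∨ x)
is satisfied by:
  {o: True, x: False}
  {x: False, o: False}
  {x: True, o: True}


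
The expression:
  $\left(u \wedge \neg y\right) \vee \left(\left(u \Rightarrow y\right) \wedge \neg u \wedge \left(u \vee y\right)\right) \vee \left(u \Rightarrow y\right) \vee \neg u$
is always true.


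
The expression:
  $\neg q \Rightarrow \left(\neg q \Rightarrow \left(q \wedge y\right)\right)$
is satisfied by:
  {q: True}


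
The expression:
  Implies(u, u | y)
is always true.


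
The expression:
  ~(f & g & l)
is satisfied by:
  {l: False, g: False, f: False}
  {f: True, l: False, g: False}
  {g: True, l: False, f: False}
  {f: True, g: True, l: False}
  {l: True, f: False, g: False}
  {f: True, l: True, g: False}
  {g: True, l: True, f: False}


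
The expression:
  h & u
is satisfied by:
  {h: True, u: True}


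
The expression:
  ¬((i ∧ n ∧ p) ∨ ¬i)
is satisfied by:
  {i: True, p: False, n: False}
  {i: True, n: True, p: False}
  {i: True, p: True, n: False}


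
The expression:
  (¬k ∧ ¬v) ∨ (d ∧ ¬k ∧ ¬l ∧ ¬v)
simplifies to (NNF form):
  ¬k ∧ ¬v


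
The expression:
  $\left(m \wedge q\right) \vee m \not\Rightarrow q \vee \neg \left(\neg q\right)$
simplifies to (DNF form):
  $m \vee q$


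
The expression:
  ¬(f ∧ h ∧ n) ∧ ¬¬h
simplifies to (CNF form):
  h ∧ (¬f ∨ ¬n)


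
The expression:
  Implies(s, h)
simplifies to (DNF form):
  h | ~s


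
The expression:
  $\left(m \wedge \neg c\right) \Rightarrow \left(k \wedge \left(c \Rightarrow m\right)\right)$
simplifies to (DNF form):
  $c \vee k \vee \neg m$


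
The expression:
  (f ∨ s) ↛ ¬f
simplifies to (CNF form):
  f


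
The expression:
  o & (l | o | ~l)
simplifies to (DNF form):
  o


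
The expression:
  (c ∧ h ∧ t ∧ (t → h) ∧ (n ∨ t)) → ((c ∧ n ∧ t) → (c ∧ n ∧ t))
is always true.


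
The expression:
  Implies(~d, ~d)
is always true.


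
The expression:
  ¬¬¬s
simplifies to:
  ¬s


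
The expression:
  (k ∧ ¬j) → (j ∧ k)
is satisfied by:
  {j: True, k: False}
  {k: False, j: False}
  {k: True, j: True}


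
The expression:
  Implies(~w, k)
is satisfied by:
  {k: True, w: True}
  {k: True, w: False}
  {w: True, k: False}


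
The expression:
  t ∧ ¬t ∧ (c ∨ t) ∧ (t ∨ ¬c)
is never true.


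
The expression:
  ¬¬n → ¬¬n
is always true.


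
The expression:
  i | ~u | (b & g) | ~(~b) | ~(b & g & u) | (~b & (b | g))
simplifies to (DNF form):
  True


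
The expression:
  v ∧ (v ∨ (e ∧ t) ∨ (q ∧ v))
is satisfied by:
  {v: True}


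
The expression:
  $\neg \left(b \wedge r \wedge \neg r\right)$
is always true.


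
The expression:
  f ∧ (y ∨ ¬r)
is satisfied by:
  {y: True, f: True, r: False}
  {f: True, r: False, y: False}
  {r: True, y: True, f: True}


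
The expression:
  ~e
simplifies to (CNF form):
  ~e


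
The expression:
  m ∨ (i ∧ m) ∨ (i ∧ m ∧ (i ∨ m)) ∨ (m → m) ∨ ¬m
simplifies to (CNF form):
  True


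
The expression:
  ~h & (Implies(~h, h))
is never true.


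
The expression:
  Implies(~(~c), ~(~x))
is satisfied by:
  {x: True, c: False}
  {c: False, x: False}
  {c: True, x: True}


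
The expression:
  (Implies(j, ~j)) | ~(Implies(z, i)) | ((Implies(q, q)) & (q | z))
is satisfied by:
  {q: True, z: True, j: False}
  {q: True, z: False, j: False}
  {z: True, q: False, j: False}
  {q: False, z: False, j: False}
  {j: True, q: True, z: True}
  {j: True, q: True, z: False}
  {j: True, z: True, q: False}


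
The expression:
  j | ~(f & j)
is always true.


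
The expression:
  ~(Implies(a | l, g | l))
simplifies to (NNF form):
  a & ~g & ~l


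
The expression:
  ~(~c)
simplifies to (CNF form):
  c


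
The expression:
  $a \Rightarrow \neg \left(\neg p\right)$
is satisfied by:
  {p: True, a: False}
  {a: False, p: False}
  {a: True, p: True}


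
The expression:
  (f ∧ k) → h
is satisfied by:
  {h: True, k: False, f: False}
  {k: False, f: False, h: False}
  {f: True, h: True, k: False}
  {f: True, k: False, h: False}
  {h: True, k: True, f: False}
  {k: True, h: False, f: False}
  {f: True, k: True, h: True}


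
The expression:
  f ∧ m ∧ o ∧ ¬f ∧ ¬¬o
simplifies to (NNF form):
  False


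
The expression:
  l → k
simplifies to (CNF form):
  k ∨ ¬l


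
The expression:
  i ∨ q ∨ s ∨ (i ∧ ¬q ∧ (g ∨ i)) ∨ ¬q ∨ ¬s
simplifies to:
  True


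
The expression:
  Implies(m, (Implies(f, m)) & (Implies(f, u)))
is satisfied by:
  {u: True, m: False, f: False}
  {m: False, f: False, u: False}
  {f: True, u: True, m: False}
  {f: True, m: False, u: False}
  {u: True, m: True, f: False}
  {m: True, u: False, f: False}
  {f: True, m: True, u: True}


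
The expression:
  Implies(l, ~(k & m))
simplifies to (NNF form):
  ~k | ~l | ~m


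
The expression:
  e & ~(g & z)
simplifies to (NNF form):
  e & (~g | ~z)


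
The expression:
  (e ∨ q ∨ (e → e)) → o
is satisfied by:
  {o: True}


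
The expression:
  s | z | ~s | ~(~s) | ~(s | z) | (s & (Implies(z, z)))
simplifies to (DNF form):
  True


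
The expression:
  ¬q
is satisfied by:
  {q: False}


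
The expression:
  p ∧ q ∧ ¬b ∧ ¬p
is never true.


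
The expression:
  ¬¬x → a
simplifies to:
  a ∨ ¬x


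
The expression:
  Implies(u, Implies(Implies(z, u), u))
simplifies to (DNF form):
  True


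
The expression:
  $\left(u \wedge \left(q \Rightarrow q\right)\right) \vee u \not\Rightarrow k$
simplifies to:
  $u$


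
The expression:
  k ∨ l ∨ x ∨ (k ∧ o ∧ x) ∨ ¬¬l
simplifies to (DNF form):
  k ∨ l ∨ x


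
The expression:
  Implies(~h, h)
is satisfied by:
  {h: True}


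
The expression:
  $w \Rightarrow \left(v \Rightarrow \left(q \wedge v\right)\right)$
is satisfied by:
  {q: True, w: False, v: False}
  {w: False, v: False, q: False}
  {q: True, v: True, w: False}
  {v: True, w: False, q: False}
  {q: True, w: True, v: False}
  {w: True, q: False, v: False}
  {q: True, v: True, w: True}


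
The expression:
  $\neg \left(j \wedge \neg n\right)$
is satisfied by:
  {n: True, j: False}
  {j: False, n: False}
  {j: True, n: True}


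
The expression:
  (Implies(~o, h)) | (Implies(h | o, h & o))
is always true.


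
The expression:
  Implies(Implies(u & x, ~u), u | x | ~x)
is always true.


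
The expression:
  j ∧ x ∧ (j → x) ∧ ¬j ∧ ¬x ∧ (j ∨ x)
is never true.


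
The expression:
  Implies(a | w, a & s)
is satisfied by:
  {s: True, w: False, a: False}
  {s: False, w: False, a: False}
  {a: True, s: True, w: False}
  {a: True, w: True, s: True}


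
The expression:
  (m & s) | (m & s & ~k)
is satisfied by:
  {m: True, s: True}


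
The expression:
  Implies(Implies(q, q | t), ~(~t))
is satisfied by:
  {t: True}


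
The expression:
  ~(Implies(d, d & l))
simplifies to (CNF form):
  d & ~l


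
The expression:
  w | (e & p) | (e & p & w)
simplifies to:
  w | (e & p)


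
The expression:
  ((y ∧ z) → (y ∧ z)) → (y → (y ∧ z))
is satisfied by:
  {z: True, y: False}
  {y: False, z: False}
  {y: True, z: True}


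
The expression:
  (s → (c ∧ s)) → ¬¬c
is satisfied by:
  {c: True, s: True}
  {c: True, s: False}
  {s: True, c: False}


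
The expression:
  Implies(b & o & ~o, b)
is always true.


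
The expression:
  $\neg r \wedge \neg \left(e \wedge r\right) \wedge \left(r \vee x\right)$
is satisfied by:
  {x: True, r: False}


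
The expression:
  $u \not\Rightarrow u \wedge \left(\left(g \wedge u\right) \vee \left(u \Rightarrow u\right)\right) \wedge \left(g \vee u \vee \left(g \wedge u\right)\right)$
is never true.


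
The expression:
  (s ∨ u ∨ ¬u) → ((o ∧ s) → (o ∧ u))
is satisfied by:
  {u: True, s: False, o: False}
  {s: False, o: False, u: False}
  {o: True, u: True, s: False}
  {o: True, s: False, u: False}
  {u: True, s: True, o: False}
  {s: True, u: False, o: False}
  {o: True, s: True, u: True}


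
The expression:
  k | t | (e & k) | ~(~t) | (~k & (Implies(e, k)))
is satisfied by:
  {k: True, t: True, e: False}
  {k: True, e: False, t: False}
  {t: True, e: False, k: False}
  {t: False, e: False, k: False}
  {k: True, t: True, e: True}
  {k: True, e: True, t: False}
  {t: True, e: True, k: False}


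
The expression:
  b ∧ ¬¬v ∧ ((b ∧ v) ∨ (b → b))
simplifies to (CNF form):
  b ∧ v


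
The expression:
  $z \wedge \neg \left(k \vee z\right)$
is never true.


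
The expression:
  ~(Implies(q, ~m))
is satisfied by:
  {m: True, q: True}


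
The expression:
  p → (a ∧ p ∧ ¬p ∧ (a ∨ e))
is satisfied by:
  {p: False}


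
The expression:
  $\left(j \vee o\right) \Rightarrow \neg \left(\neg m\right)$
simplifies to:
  $m \vee \left(\neg j \wedge \neg o\right)$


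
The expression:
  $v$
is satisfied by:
  {v: True}


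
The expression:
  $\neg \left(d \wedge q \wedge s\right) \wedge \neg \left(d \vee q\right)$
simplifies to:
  $\neg d \wedge \neg q$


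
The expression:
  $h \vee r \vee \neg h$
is always true.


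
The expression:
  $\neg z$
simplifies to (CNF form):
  $\neg z$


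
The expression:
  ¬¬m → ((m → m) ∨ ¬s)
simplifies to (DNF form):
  True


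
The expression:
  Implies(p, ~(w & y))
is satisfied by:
  {p: False, y: False, w: False}
  {w: True, p: False, y: False}
  {y: True, p: False, w: False}
  {w: True, y: True, p: False}
  {p: True, w: False, y: False}
  {w: True, p: True, y: False}
  {y: True, p: True, w: False}


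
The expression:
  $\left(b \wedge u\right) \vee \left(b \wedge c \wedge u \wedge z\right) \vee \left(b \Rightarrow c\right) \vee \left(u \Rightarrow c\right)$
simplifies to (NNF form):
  $\text{True}$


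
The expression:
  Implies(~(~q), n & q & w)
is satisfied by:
  {n: True, w: True, q: False}
  {n: True, w: False, q: False}
  {w: True, n: False, q: False}
  {n: False, w: False, q: False}
  {n: True, q: True, w: True}


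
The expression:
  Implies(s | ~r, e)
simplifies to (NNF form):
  e | (r & ~s)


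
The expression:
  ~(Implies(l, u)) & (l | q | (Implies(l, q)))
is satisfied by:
  {l: True, u: False}


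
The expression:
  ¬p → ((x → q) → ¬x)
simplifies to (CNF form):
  p ∨ ¬q ∨ ¬x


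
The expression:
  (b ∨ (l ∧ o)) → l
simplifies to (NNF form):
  l ∨ ¬b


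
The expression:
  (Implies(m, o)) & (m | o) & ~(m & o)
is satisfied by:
  {o: True, m: False}


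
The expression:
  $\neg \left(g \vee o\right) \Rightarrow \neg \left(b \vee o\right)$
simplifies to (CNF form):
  $g \vee o \vee \neg b$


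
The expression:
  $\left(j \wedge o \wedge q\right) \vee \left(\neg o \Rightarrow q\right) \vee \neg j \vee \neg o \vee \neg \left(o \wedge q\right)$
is always true.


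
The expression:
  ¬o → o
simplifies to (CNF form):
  o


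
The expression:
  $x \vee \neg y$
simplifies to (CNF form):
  $x \vee \neg y$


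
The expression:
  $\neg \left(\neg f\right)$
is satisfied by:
  {f: True}


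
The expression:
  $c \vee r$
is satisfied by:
  {r: True, c: True}
  {r: True, c: False}
  {c: True, r: False}


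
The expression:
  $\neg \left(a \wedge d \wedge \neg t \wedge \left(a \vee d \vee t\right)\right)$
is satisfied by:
  {t: True, a: False, d: False}
  {t: False, a: False, d: False}
  {d: True, t: True, a: False}
  {d: True, t: False, a: False}
  {a: True, t: True, d: False}
  {a: True, t: False, d: False}
  {a: True, d: True, t: True}


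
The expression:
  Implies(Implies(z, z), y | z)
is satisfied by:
  {y: True, z: True}
  {y: True, z: False}
  {z: True, y: False}


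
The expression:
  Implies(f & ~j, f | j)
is always true.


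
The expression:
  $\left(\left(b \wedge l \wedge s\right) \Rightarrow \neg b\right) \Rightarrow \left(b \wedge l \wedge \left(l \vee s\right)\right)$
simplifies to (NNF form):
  $b \wedge l$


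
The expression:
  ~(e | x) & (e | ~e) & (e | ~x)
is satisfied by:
  {x: False, e: False}


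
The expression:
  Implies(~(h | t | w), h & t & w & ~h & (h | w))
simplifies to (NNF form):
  h | t | w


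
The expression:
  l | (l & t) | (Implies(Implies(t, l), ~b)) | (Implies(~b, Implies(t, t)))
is always true.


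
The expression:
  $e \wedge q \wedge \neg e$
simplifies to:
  $\text{False}$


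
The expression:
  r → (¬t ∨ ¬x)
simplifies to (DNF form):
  ¬r ∨ ¬t ∨ ¬x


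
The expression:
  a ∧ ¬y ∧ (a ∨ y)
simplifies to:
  a ∧ ¬y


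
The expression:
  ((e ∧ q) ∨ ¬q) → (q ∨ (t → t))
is always true.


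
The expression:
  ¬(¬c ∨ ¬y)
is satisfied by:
  {c: True, y: True}


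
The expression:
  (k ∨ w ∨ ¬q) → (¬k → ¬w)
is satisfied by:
  {k: True, w: False}
  {w: False, k: False}
  {w: True, k: True}


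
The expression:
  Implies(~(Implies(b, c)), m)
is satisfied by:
  {c: True, m: True, b: False}
  {c: True, m: False, b: False}
  {m: True, c: False, b: False}
  {c: False, m: False, b: False}
  {c: True, b: True, m: True}
  {c: True, b: True, m: False}
  {b: True, m: True, c: False}


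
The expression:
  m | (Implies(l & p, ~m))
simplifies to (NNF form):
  True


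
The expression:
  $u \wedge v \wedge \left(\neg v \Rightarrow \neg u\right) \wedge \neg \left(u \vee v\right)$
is never true.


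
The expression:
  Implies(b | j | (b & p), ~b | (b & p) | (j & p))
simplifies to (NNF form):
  p | ~b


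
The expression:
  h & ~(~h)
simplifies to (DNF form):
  h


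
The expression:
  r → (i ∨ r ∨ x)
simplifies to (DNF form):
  True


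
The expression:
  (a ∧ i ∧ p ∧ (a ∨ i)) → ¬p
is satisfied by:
  {p: False, a: False, i: False}
  {i: True, p: False, a: False}
  {a: True, p: False, i: False}
  {i: True, a: True, p: False}
  {p: True, i: False, a: False}
  {i: True, p: True, a: False}
  {a: True, p: True, i: False}


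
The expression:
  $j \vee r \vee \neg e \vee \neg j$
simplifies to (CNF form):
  $\text{True}$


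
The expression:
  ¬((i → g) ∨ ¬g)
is never true.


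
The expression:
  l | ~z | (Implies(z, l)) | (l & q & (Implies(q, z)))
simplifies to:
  l | ~z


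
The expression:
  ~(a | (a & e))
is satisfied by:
  {a: False}


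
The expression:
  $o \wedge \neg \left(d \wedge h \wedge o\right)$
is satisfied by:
  {o: True, h: False, d: False}
  {d: True, o: True, h: False}
  {h: True, o: True, d: False}


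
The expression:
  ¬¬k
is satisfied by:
  {k: True}


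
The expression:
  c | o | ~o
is always true.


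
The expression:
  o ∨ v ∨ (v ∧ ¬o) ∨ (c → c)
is always true.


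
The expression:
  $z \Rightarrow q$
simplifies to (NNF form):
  $q \vee \neg z$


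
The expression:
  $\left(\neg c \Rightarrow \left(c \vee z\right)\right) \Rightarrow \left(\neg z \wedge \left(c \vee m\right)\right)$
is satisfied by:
  {z: False}


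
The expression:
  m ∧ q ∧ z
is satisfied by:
  {z: True, m: True, q: True}


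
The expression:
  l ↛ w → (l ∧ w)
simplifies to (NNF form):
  w ∨ ¬l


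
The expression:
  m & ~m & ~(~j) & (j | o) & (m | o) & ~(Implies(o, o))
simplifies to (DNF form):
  False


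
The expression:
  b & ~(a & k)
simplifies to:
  b & (~a | ~k)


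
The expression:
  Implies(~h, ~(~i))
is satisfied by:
  {i: True, h: True}
  {i: True, h: False}
  {h: True, i: False}


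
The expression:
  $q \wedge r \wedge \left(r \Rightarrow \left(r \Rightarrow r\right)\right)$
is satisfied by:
  {r: True, q: True}


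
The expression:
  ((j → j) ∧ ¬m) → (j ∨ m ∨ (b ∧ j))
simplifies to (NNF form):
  j ∨ m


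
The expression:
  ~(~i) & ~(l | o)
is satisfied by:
  {i: True, o: False, l: False}


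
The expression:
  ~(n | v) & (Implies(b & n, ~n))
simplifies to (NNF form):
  ~n & ~v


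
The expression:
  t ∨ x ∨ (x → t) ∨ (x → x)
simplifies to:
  True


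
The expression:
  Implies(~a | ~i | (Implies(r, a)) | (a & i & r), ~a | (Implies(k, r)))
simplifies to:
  r | ~a | ~k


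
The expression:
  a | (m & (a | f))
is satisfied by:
  {a: True, m: True, f: True}
  {a: True, m: True, f: False}
  {a: True, f: True, m: False}
  {a: True, f: False, m: False}
  {m: True, f: True, a: False}


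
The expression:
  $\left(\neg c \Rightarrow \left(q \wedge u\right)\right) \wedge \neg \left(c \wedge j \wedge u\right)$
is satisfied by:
  {c: True, q: True, u: False, j: False}
  {c: True, q: False, u: False, j: False}
  {j: True, c: True, q: True, u: False}
  {j: True, c: True, q: False, u: False}
  {c: True, u: True, q: True, j: False}
  {c: True, u: True, q: False, j: False}
  {u: True, q: True, j: False, c: False}
  {j: True, u: True, q: True, c: False}
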